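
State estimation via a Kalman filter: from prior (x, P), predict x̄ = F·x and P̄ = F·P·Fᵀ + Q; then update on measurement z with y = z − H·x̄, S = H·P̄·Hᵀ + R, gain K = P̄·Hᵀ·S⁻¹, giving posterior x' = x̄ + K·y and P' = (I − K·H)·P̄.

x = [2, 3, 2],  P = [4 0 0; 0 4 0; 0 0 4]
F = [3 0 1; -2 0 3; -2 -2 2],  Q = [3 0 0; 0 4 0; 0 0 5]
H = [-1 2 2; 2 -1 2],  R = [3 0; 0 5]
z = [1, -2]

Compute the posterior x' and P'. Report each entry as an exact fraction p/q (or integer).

x' = [909581/187366, 543652/93683, -272035/93683]
P' = [2040013/187366 959358/93683 -464675/93683; 959358/93683 980608/93683 -469564/93683; -464675/93683 -469564/93683 268233/93683]

x̄ = F·x = [8, 2, -6]
P̄ = F·P·Fᵀ + Q = [43 -12 -16; -12 56 40; -16 40 53]
y = z − H·x̄ = [17, -4]
S = H·P̄·Hᵀ + R = [914 2; 2 205]
K = P̄·Hᵀ·S⁻¹ = [-20427/187366 30261/93683; 20910/93683 -204/93683; 20671/93683 15336/93683]
x' = x̄ + K·y = [909581/187366, 543652/93683, -272035/93683]
P' = (I − K·H)·P̄ = [2040013/187366 959358/93683 -464675/93683; 959358/93683 980608/93683 -469564/93683; -464675/93683 -469564/93683 268233/93683]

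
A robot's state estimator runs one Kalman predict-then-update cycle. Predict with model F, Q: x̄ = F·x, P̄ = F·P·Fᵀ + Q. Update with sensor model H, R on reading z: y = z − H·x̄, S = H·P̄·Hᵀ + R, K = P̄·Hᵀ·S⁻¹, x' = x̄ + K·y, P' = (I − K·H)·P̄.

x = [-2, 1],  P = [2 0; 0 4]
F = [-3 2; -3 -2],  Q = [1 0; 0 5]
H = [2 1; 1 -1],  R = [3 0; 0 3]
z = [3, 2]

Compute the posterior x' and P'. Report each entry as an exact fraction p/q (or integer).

x' = [7595/4343, -978/4343]
P' = [2827/4343 -1355/4343; -1355/4343 6922/4343]

x̄ = F·x = [8, 4]
P̄ = F·P·Fᵀ + Q = [35 2; 2 39]
y = z − H·x̄ = [-17, -2]
S = H·P̄·Hᵀ + R = [190 29; 29 73]
K = P̄·Hᵀ·S⁻¹ = [1433/4343 1394/4343; 1404/4343 -2759/4343]
x' = x̄ + K·y = [7595/4343, -978/4343]
P' = (I − K·H)·P̄ = [2827/4343 -1355/4343; -1355/4343 6922/4343]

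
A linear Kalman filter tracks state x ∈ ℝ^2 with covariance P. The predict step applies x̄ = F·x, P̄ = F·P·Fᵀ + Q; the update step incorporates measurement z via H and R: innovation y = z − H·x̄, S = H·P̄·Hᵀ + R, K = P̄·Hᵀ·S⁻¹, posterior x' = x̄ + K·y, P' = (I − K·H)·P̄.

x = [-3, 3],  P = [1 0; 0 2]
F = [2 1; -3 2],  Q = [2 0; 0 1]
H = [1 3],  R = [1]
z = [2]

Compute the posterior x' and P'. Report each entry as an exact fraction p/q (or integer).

x̄ = F·x = [-3, 15]
P̄ = F·P·Fᵀ + Q = [8 -2; -2 18]
y = z − H·x̄ = [-40]
S = H·P̄·Hᵀ + R = [159]
K = P̄·Hᵀ·S⁻¹ = [2/159; 52/159]
x' = x̄ + K·y = [-557/159, 305/159]
P' = (I − K·H)·P̄ = [1268/159 -422/159; -422/159 158/159]

x' = [-557/159, 305/159]
P' = [1268/159 -422/159; -422/159 158/159]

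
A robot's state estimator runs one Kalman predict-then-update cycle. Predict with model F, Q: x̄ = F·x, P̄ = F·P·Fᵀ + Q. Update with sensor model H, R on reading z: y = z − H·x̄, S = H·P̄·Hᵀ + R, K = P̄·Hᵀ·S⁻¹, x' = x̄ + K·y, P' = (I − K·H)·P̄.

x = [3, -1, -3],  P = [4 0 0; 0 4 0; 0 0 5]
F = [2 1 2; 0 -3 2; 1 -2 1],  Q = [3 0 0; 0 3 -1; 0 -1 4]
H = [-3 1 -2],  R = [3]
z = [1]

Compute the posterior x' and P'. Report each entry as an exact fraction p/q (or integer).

x̄ = F·x = [-1, -3, 2]
P̄ = F·P·Fᵀ + Q = [43 8 10; 8 59 33; 10 33 29]
y = z − H·x̄ = [5]
S = H·P̄·Hᵀ + R = [505]
K = P̄·Hᵀ·S⁻¹ = [-141/505; -31/505; -11/101]
x' = x̄ + K·y = [-242/101, -334/101, 147/101]
P' = (I − K·H)·P̄ = [1834/505 -331/505 -541/101; -331/505 28834/505 2992/101; -541/101 2992/101 2324/101]

x' = [-242/101, -334/101, 147/101]
P' = [1834/505 -331/505 -541/101; -331/505 28834/505 2992/101; -541/101 2992/101 2324/101]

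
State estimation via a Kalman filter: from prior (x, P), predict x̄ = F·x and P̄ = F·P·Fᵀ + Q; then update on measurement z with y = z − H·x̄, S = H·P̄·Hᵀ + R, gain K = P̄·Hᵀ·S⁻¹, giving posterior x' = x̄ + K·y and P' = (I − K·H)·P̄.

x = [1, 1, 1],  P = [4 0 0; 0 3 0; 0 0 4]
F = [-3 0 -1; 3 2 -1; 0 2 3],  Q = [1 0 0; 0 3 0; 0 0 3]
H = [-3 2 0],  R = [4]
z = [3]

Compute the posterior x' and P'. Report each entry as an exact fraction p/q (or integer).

x' = [-729/977, 406/977, 4273/977]
P' = [5088/977 7258/977 -4992/977; 7258/977 11299/977 -7416/977; -4992/977 -7416/977 48531/977]

x̄ = F·x = [-4, 4, 5]
P̄ = F·P·Fᵀ + Q = [41 -32 -12; -32 55 0; -12 0 51]
y = z − H·x̄ = [-17]
S = H·P̄·Hᵀ + R = [977]
K = P̄·Hᵀ·S⁻¹ = [-187/977; 206/977; 36/977]
x' = x̄ + K·y = [-729/977, 406/977, 4273/977]
P' = (I − K·H)·P̄ = [5088/977 7258/977 -4992/977; 7258/977 11299/977 -7416/977; -4992/977 -7416/977 48531/977]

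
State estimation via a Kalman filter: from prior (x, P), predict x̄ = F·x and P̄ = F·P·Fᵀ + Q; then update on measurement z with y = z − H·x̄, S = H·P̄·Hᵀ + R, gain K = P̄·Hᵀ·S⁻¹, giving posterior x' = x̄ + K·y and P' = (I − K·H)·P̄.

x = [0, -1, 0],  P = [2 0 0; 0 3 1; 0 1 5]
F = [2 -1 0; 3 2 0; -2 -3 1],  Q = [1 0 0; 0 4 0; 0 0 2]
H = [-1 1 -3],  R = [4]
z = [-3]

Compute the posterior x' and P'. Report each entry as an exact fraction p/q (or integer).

x' = [238/265, -26/265, 183/265]
P' = [3162/265 1926/265 -408/265; 1926/265 2738/265 196/265; -408/265 196/265 292/265]

x̄ = F·x = [1, -2, 3]
P̄ = F·P·Fᵀ + Q = [12 6 0; 6 34 -28; 0 -28 36]
y = z − H·x̄ = [9]
S = H·P̄·Hᵀ + R = [530]
K = P̄·Hᵀ·S⁻¹ = [-3/265; 56/265; -68/265]
x' = x̄ + K·y = [238/265, -26/265, 183/265]
P' = (I − K·H)·P̄ = [3162/265 1926/265 -408/265; 1926/265 2738/265 196/265; -408/265 196/265 292/265]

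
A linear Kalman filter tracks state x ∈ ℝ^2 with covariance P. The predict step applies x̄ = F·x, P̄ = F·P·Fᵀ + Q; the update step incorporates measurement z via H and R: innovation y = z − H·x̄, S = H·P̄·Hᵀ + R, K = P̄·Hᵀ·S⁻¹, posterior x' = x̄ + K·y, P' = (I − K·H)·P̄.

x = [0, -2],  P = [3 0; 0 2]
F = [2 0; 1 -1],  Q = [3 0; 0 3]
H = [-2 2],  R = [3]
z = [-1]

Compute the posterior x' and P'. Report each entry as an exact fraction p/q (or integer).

x' = [90/47, 74/47]
P' = [381/47 354/47; 354/47 360/47]

x̄ = F·x = [0, 2]
P̄ = F·P·Fᵀ + Q = [15 6; 6 8]
y = z − H·x̄ = [-5]
S = H·P̄·Hᵀ + R = [47]
K = P̄·Hᵀ·S⁻¹ = [-18/47; 4/47]
x' = x̄ + K·y = [90/47, 74/47]
P' = (I − K·H)·P̄ = [381/47 354/47; 354/47 360/47]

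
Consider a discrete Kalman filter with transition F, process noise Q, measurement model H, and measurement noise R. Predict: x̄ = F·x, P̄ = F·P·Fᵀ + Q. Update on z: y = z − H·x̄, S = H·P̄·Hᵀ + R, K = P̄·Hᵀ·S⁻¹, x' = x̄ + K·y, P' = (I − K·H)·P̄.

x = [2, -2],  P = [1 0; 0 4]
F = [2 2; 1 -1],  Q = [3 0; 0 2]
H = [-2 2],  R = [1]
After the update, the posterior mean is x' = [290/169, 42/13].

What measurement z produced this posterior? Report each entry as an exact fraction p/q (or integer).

z = [3]

x̄ = F·x = [0, 4]
P̄ = F·P·Fᵀ + Q = [23 -6; -6 7]
S = H·P̄·Hᵀ + R = [169]
K = P̄·Hᵀ·S⁻¹ = [-58/169; 2/13]
x' − x̄ = [290/169, -10/13] = K·y
y = (KᵀK)⁻¹·Kᵀ·(x' − x̄) = [-5]
z = y + H·x̄ = [-5] + [8] = [3]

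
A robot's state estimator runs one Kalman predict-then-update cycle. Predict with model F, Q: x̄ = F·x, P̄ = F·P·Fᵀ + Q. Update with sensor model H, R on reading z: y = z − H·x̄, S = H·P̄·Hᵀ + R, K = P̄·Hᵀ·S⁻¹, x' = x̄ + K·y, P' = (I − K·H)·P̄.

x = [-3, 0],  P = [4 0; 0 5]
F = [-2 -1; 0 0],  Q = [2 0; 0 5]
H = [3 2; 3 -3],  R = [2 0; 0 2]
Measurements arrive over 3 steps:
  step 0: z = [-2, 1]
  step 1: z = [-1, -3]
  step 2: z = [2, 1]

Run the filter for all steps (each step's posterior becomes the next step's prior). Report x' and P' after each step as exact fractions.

step 0: x̄ = F·x = [6, 0]
step 0: P̄ = F·P·Fᵀ + Q = [23 0; 0 5]
step 0: y = z − H·x̄ = [-20, -17]
step 0: S = H·P̄·Hᵀ + R = [229 177; 177 254]
step 0: K = P̄·Hᵀ·S⁻¹ = [5313/26837 3588/26837; 5195/26837 -5205/26837]
step 0: x' = x̄ + K·y = [-6234/26837, -15415/26837]
step 0: P' = (I − K·H)·P̄ = [3082/26837 690/26837; 690/26837 4160/26837]
step 1: x̄ = F·x = [27883/26837, 0]
step 1: P̄ = F·P·Fᵀ + Q = [72922/26837 0; 0 5]
step 1: y = z − H·x̄ = [-110486/26837, -164160/26837]
step 1: S = H·P̄·Hᵀ + R = [1246712/26837 -148812/26837; -148812/26837 1917637/26837]
step 1: K = P̄·Hᵀ·S⁻¹ = [8422491/44129300 1421979/11032325; 1694419/8825860 -430314/2206465]
step 1: x' = x̄ + K·y = [-11809039/22064650, 1776499/4412930]
step 1: P' = (I − K·H)·P̄ = [2442887/22064650 109383/4412930; 109383/4412930 136627/882586]
step 2: x̄ = F·x = [14735583/22064650, 0]
step 2: P̄ = F·P·Fᵀ + Q = [59504183/22064650 0; 0 5]
step 2: y = z − H·x̄ = [-77449/22064650, -22142099/22064650]
step 2: S = H·P̄·Hᵀ + R = [1020959947/22064650 -126401853/22064650; -126401853/22064650 1572576197/22064650]
step 2: K = P̄·Hᵀ·S⁻¹ = [13745466273/72041019563 9282652548/72041019563; 13829734175/72041019563 -14050380675/72041019563]
step 2: x' = x̄ + K·y = [38748153216/72041019563, 14051155165/72041019563]
step 2: P' = (I − K·H)·P̄ = [7973560522/72041019563 1785125490/72041019563; 1785125490/72041019563 11152045940/72041019563]

step 0: x' = [-6234/26837, -15415/26837], P' = [3082/26837 690/26837; 690/26837 4160/26837]
step 1: x' = [-11809039/22064650, 1776499/4412930], P' = [2442887/22064650 109383/4412930; 109383/4412930 136627/882586]
step 2: x' = [38748153216/72041019563, 14051155165/72041019563], P' = [7973560522/72041019563 1785125490/72041019563; 1785125490/72041019563 11152045940/72041019563]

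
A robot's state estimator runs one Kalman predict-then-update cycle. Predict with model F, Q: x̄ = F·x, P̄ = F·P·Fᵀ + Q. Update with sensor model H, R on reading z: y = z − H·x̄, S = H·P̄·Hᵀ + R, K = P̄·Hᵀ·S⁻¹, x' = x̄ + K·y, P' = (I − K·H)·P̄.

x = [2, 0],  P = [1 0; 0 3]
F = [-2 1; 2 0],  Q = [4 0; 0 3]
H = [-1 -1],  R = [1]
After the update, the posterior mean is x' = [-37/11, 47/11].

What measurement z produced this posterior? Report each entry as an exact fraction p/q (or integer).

z = [-1]

x̄ = F·x = [-4, 4]
P̄ = F·P·Fᵀ + Q = [11 -4; -4 7]
S = H·P̄·Hᵀ + R = [11]
K = P̄·Hᵀ·S⁻¹ = [-7/11; -3/11]
x' − x̄ = [7/11, 3/11] = K·y
y = (KᵀK)⁻¹·Kᵀ·(x' − x̄) = [-1]
z = y + H·x̄ = [-1] + [0] = [-1]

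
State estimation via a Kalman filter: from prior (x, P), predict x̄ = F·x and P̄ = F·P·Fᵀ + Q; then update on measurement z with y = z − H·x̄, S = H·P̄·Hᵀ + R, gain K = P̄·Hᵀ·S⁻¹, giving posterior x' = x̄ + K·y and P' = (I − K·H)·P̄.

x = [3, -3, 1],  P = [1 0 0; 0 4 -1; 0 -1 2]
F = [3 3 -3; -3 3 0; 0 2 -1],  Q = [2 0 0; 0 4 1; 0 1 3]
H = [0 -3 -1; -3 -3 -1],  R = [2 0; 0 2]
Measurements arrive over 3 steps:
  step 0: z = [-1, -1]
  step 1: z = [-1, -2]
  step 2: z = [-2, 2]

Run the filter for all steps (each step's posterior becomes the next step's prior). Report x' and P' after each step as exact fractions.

step 0: x̄ = F·x = [-3, -18, -7]
step 0: P̄ = F·P·Fᵀ + Q = [83 36 39; 36 49 28; 39 28 25]
step 0: y = z − H·x̄ = [-62, -71]
step 0: S = H·P̄·Hᵀ + R = [636 1075; 1075 2265]
step 0: K = P̄·Hᵀ·S⁻¹ = [18549/56983 -93831/284915; -18430/56983 8137/284915; -787/56983 -26561/284915]
step 0: x' = x̄ + K·y = [57066/284915, 7103/284915, 135396/284915]
step 0: P' = (I − K·H)·P̄ = [124384/284915 -66858/284915 15084/284915; -66858/284915 137356/284915 -227768/284915; 15084/284915 -227768/284915 691174/284915]
step 1: x̄ = F·x = [-213681/284915, -149889/284915, -24238/56983]
step 1: P̄ = F·P·Fᵀ + Q = [11770924/284915 2302416/284915 900234/56983; 2302416/284915 4698764/284915 447751/56983; 900234/56983 447751/56983 601283/56983]
step 1: y = z − H·x̄ = [-855772/284915, -356346/56983]
step 1: S = H·P̄·Hᵀ + R = [59297651/284915 18590615/56983; 18590615/56983 46737295/56983]
step 1: K = P̄·Hᵀ·S⁻¹ = [98092723/305166154 -500151883/1525830770; -145379917/457749231 61500514/2288746155; -39700625/1830996924 -830959243/9154984620]
step 1: x' = x̄ + K·y = [255110368/762915385, 594651487/2288746155, 949275823/4577492310]
step 1: P' = (I − K·H)·P̄ = [330205166/762915385 -175200022/762915385 35136451/762915385; -175200022/762915385 1087174217/2288746155 -1807723481/2288746155; 35136451/762915385 -1807723481/2288746155 11044844011/4577492310]
step 2: x̄ = F·x = [1770689359/1525830770, -170679617/762915385, 95288675/305166154]
step 2: P̄ = F·P·Fᵀ + Q = [62773500607/1525830770 6029074659/762915385 4785332559/305166154; 6029074659/762915385 12438631081/762915385 1180319357/152583077; 4785332559/305166154 1180319357/152583077 3195766835/305166154]
step 2: y = z − H·x̄ = [-3599295867/1525830770, 781609529/152583077]
step 2: S = H·P̄·Hᵀ + R = [313745016593/1525830770 49099668730/152583077; 49099668730/152583077 123931318655/152583077]
step 2: K = P̄·Hᵀ·S⁻¹ = [691646379457/2151841799431 -3526792502467/10759208997155; -6149985765188/19366576194879 2602642394531/96832880974395; -420893624695/19366576194879 -8789920558193/96832880974395]
step 2: x' = x̄ + K·y = [-13737912206244/10759208997155, 64204888606202/96832880974395, -9826036365026/96832880974395]
step 2: P' = (I − K·H)·P̄ = [4656682933168/10759208997155 -2470560831146/10759208997155 495218698868/10759208997155; -2470560831146/10759208997155 45991978793458/96832880974395 -76476078728494/96832880974395; 495218698868/10759208997155 -76476078728494/96832880974395 233637172432432/96832880974395]

step 0: x' = [57066/284915, 7103/284915, 135396/284915], P' = [124384/284915 -66858/284915 15084/284915; -66858/284915 137356/284915 -227768/284915; 15084/284915 -227768/284915 691174/284915]
step 1: x' = [255110368/762915385, 594651487/2288746155, 949275823/4577492310], P' = [330205166/762915385 -175200022/762915385 35136451/762915385; -175200022/762915385 1087174217/2288746155 -1807723481/2288746155; 35136451/762915385 -1807723481/2288746155 11044844011/4577492310]
step 2: x' = [-13737912206244/10759208997155, 64204888606202/96832880974395, -9826036365026/96832880974395], P' = [4656682933168/10759208997155 -2470560831146/10759208997155 495218698868/10759208997155; -2470560831146/10759208997155 45991978793458/96832880974395 -76476078728494/96832880974395; 495218698868/10759208997155 -76476078728494/96832880974395 233637172432432/96832880974395]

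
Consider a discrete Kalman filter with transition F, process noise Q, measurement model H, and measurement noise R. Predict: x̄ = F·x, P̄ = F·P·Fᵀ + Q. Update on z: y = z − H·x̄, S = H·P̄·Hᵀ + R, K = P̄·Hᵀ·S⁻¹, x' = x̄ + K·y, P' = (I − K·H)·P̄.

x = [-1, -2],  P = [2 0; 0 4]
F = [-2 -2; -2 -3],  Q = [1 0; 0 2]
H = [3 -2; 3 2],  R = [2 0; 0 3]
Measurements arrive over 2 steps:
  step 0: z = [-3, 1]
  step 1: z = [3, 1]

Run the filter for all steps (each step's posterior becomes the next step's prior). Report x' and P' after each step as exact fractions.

step 0: x' = [-5385/19811, 19012/19811], P' = [2670/19811 948/19811; 948/19811 5946/19811]
step 1: x' = [19550731/33669257, -17826842/33669257], P' = [4417394/33669257 1548888/33669257; 1548888/33669257 9795192/33669257]

step 0: x̄ = F·x = [6, 8]
step 0: P̄ = F·P·Fᵀ + Q = [25 32; 32 46]
step 0: y = z − H·x̄ = [-5, -33]
step 0: S = H·P̄·Hᵀ + R = [27 41; 41 796]
step 0: K = P̄·Hᵀ·S⁻¹ = [3057/19811 3302/19811; -4524/19811 4912/19811]
step 0: x' = x̄ + K·y = [-5385/19811, 19012/19811]
step 0: P' = (I − K·H)·P̄ = [2670/19811 948/19811; 948/19811 5946/19811]
step 1: x̄ = F·x = [-27254/19811, -4206/1801]
step 1: P̄ = F·P·Fᵀ + Q = [61859/19811 5076/1801; 5076/1801 10472/1801]
step 1: y = z − H·x̄ = [48663/19811, 194105/19811]
step 1: S = H·P̄·Hᵀ + R = [387089/19811 95963/19811; 95963/19811 1746964/19811]
step 1: K = P̄·Hᵀ·S⁻¹ = [5077203/33669257 5449986/33669257; -7471860/33669257 8079016/33669257]
step 1: x' = x̄ + K·y = [19550731/33669257, -17826842/33669257]
step 1: P' = (I − K·H)·P̄ = [4417394/33669257 1548888/33669257; 1548888/33669257 9795192/33669257]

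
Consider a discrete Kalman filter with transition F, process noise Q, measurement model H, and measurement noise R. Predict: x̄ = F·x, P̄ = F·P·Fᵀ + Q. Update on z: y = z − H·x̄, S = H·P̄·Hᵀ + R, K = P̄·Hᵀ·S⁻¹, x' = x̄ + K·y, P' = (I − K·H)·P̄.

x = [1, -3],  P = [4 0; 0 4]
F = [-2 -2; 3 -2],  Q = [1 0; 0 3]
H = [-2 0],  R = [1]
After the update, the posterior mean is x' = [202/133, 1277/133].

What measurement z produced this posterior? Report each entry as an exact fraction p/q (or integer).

x̄ = F·x = [4, 9]
P̄ = F·P·Fᵀ + Q = [33 -8; -8 55]
S = H·P̄·Hᵀ + R = [133]
K = P̄·Hᵀ·S⁻¹ = [-66/133; 16/133]
x' − x̄ = [-330/133, 80/133] = K·y
y = (KᵀK)⁻¹·Kᵀ·(x' − x̄) = [5]
z = y + H·x̄ = [5] + [-8] = [-3]

z = [-3]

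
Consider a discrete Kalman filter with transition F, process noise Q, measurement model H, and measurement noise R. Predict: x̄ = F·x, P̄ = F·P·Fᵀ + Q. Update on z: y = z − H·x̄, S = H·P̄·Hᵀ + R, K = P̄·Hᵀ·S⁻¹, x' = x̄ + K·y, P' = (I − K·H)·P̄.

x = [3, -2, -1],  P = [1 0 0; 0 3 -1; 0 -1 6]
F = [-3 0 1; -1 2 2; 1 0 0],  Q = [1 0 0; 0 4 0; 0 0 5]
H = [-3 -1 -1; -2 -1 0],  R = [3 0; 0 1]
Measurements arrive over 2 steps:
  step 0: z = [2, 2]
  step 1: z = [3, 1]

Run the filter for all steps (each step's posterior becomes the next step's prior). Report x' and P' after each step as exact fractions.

step 0: x̄ = F·x = [-10, -9, 3]
step 0: P̄ = F·P·Fᵀ + Q = [16 13 -3; 13 33 -1; -3 -1 6]
step 0: y = z − H·x̄ = [-34, -27]
step 0: S = H·P̄·Hᵀ + R = [244 187; 187 150]
step 0: K = P̄·Hᵀ·S⁻¹ = [-285/1631 -134/1631; 383/1631 -1119/1631; -709/1631 960/1631]
step 0: x' = x̄ + K·y = [-3002/1631, 2512/1631, 3079/1631]
step 0: P' = (I − K·H)·P̄ = [3536/1631 -6938/1631 -2815/1631; -6938/1631 14995/1631 4670/1631; -2815/1631 4670/1631 5902/1631]
step 1: x̄ = F·x = [12085/1631, 14184/1631, -3002/1631]
step 1: P̄ = F·P·Fᵀ + Q = [56247/1631 93085/1631 -13423/1631; 93085/1631 170020/1631 -23042/1631; -13423/1631 -23042/1631 11691/1631]
step 1: y = z − H·x̄ = [52330/1631, 39985/1631]
step 1: S = H·P̄·Hᵀ + R = [1124715/1631 923039/1631; 923039/1631 768979/1631]
step 1: K = P̄·Hᵀ·S⁻¹ = [-193019/1974436 -296157/1974436; 621113/7897744 -4403773/7897744; -973923/1974436 1297135/1974436]
step 1: x' = x̄ + K·y = [1176295/1974436, -19350349/7897744, -3081977/1974436]
step 1: P' = (I − K·H)·P̄ = [341193/493609 -2433387/1974436 -270468/493609; -2433387/1974436 23870869/7897744 866609/1974436; -270468/493609 866609/1974436 1325194/493609]

step 0: x' = [-3002/1631, 2512/1631, 3079/1631], P' = [3536/1631 -6938/1631 -2815/1631; -6938/1631 14995/1631 4670/1631; -2815/1631 4670/1631 5902/1631]
step 1: x' = [1176295/1974436, -19350349/7897744, -3081977/1974436], P' = [341193/493609 -2433387/1974436 -270468/493609; -2433387/1974436 23870869/7897744 866609/1974436; -270468/493609 866609/1974436 1325194/493609]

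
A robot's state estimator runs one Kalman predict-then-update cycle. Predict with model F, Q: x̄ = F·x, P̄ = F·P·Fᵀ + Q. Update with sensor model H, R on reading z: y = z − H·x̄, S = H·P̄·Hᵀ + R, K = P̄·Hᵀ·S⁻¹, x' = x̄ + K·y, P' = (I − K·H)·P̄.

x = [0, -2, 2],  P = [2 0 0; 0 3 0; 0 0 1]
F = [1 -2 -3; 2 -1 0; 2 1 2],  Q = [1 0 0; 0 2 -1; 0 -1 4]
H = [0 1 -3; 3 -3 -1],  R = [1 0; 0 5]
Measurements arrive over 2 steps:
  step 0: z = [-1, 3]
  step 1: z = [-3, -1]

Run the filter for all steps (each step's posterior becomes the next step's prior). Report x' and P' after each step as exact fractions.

step 0: x̄ = F·x = [-2, 2, 2]
step 0: P̄ = F·P·Fᵀ + Q = [24 10 -8; 10 13 4; -8 4 19]
step 0: y = z − H·x̄ = [3, 17]
step 0: S = H·P̄·Hᵀ + R = [161 152; 152 249]
step 0: K = P̄·Hᵀ·S⁻¹ = [866/16985 2882/16985; 445/3397 -449/3397; -4837/16985 -799/16985]
step 0: x' = x̄ + K·y = [17622/16985, 496/3397, 5876/16985]
step 0: P' = (I − K·H)·P̄ = [234096/16985 41290/3397 68528/16985; 41290/3397 37879/3397 12478/3397; 68528/16985 12478/3397 22409/16985]
step 1: x̄ = F·x = [-4966/16985, 32764/16985, 49476/16985]
step 1: P̄ = F·P·Fᵀ + Q = [722054/16985 -409266/16985 -1375244/16985; -409266/16985 333949/16985 879336/16985; -1375244/16985 879336/16985 2906939/16985]
step 1: y = z − H·x̄ = [64709/16985, 145681/16985]
step 1: S = H·P̄·Hᵀ + R = [21237369/16985 25903056/16985; 25903056/16985 33390159/16985]
step 1: K = P̄·Hᵀ·S⁻¹ = [10920074/748715877 98469596/748715877; 70635121/748715877 -124510007/748715877; -222316901/748715877 -44381453/748715877]
step 1: x' = x̄ + K·y = [74141584/83190653, 215148910/249571959, 105923710/83190653]
step 1: P' = (I − K·H)·P̄ = [1790263114/748715877 1464624416/748715877 484568114/748715877; 1464624416/748715877 1511990497/748715877 480451792/748715877; 484568114/748715877 480451792/748715877 234256231/748715877]

step 0: x' = [17622/16985, 496/3397, 5876/16985], P' = [234096/16985 41290/3397 68528/16985; 41290/3397 37879/3397 12478/3397; 68528/16985 12478/3397 22409/16985]
step 1: x' = [74141584/83190653, 215148910/249571959, 105923710/83190653], P' = [1790263114/748715877 1464624416/748715877 484568114/748715877; 1464624416/748715877 1511990497/748715877 480451792/748715877; 484568114/748715877 480451792/748715877 234256231/748715877]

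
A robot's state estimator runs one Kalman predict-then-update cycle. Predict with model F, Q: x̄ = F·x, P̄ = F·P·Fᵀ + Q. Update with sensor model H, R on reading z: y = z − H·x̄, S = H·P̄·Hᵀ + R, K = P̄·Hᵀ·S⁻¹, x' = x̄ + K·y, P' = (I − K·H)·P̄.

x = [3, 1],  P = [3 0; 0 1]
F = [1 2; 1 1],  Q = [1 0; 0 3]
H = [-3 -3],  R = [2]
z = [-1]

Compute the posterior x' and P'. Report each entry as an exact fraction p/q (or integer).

x̄ = F·x = [5, 4]
P̄ = F·P·Fᵀ + Q = [8 5; 5 7]
y = z − H·x̄ = [26]
S = H·P̄·Hᵀ + R = [227]
K = P̄·Hᵀ·S⁻¹ = [-39/227; -36/227]
x' = x̄ + K·y = [121/227, -28/227]
P' = (I − K·H)·P̄ = [295/227 -269/227; -269/227 293/227]

x' = [121/227, -28/227]
P' = [295/227 -269/227; -269/227 293/227]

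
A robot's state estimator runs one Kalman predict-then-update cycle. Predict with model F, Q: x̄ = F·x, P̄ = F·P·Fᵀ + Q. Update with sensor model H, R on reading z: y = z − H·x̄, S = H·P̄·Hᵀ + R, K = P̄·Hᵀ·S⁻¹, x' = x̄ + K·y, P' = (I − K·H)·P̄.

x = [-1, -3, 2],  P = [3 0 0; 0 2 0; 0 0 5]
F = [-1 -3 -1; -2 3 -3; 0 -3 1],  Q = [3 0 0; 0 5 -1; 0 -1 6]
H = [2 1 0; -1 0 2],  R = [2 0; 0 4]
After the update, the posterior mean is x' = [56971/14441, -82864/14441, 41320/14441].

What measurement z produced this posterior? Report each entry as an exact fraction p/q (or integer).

z = [2, 1]

x̄ = F·x = [8, -13, 11]
P̄ = F·P·Fᵀ + Q = [29 3 13; 3 80 -34; 13 -34 29]
S = H·P̄·Hᵀ + R = [210 -77; -77 97]
K = P̄·Hᵀ·S⁻¹ = [5686/14441 581/2063; 2875/14441 -1184/2063; 2689/14441 1262/2063]
x' − x̄ = [-58557/14441, 104869/14441, -117531/14441] = K·y
y = (KᵀK)⁻¹·Kᵀ·(x' − x̄) = [-1, -13]
z = y + H·x̄ = [-1, -13] + [3, 14] = [2, 1]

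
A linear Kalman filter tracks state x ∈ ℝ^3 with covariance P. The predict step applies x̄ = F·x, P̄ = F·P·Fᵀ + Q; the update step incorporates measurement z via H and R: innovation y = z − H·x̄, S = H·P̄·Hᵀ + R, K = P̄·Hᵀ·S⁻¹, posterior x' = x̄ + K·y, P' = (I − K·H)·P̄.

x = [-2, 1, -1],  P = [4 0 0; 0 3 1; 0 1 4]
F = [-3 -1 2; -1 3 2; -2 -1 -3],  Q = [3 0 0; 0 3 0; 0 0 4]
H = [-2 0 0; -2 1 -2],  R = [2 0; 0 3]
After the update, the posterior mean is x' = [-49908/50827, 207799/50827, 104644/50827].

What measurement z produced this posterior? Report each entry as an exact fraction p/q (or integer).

x̄ = F·x = [3, 3, 6]
P̄ = F·P·Fᵀ + Q = [54 23 4; 23 62 -36; 4 -36 65]
S = H·P̄·Hᵀ + R = [218 186; 186 625]
K = P̄·Hᵀ·S⁻¹ = [-25101/50827 -93/50827; -22559/50827 13870/50827; 13682/50827 -18222/50827]
x' − x̄ = [-202389/50827, 55318/50827, -200318/50827] = K·y
y = (KᵀK)⁻¹·Kᵀ·(x' − x̄) = [8, 17]
z = y + H·x̄ = [8, 17] + [-6, -15] = [2, 2]

z = [2, 2]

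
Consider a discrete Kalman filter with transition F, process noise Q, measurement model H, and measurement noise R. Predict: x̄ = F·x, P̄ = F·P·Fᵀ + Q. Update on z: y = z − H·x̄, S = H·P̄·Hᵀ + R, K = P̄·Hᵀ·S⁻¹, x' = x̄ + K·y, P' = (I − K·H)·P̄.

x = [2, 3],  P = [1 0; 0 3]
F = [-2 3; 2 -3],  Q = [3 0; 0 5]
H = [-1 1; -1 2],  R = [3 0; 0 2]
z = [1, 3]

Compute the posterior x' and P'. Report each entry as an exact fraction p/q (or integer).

x̄ = F·x = [5, -5]
P̄ = F·P·Fᵀ + Q = [34 -31; -31 36]
y = z − H·x̄ = [11, 18]
S = H·P̄·Hᵀ + R = [135 199; 199 304]
K = P̄·Hᵀ·S⁻¹ = [-656/1439 -25/1439; -129/1439 572/1439]
x' = x̄ + K·y = [-471/1439, 1682/1439]
P' = (I − K·H)·P̄ = [3886/1439 1918/1439; 1918/1439 1531/1439]

x' = [-471/1439, 1682/1439]
P' = [3886/1439 1918/1439; 1918/1439 1531/1439]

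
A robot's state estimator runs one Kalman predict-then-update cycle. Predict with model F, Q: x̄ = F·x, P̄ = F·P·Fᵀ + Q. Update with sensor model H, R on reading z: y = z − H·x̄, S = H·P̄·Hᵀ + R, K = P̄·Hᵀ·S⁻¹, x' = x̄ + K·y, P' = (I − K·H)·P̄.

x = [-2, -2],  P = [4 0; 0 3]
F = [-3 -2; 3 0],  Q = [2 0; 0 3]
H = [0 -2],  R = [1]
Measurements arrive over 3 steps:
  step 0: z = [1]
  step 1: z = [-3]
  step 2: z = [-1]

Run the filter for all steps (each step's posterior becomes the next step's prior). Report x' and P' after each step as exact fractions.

step 0: x̄ = F·x = [10, -6]
step 0: P̄ = F·P·Fᵀ + Q = [50 -36; -36 39]
step 0: y = z − H·x̄ = [-11]
step 0: S = H·P̄·Hᵀ + R = [157]
step 0: K = P̄·Hᵀ·S⁻¹ = [72/157; -78/157]
step 0: x' = x̄ + K·y = [778/157, -84/157]
step 0: P' = (I − K·H)·P̄ = [2666/157 -36/157; -36/157 39/157]
step 1: x̄ = F·x = [-2166/157, 2334/157]
step 1: P̄ = F·P·Fᵀ + Q = [24032/157 -23778/157; -23778/157 24465/157]
step 1: y = z − H·x̄ = [4197/157]
step 1: S = H·P̄·Hᵀ + R = [98017/157]
step 1: K = P̄·Hᵀ·S⁻¹ = [47556/98017; -48930/98017]
step 1: x' = x̄ + K·y = [-80970/98017, 149124/98017]
step 1: P' = (I − K·H)·P̄ = [598544/98017 -23778/98017; -23778/98017 24465/98017]
step 2: x̄ = F·x = [-55338/98017, -242910/98017]
step 2: P̄ = F·P·Fᵀ + Q = [5395454/98017 -5244228/98017; -5244228/98017 5680947/98017]
step 2: y = z − H·x̄ = [-583837/98017]
step 2: S = H·P̄·Hᵀ + R = [22821805/98017]
step 2: K = P̄·Hᵀ·S⁻¹ = [10488456/22821805; -11361894/22821805]
step 2: x' = x̄ + K·y = [-75358986/22821805, 11118984/22821805]
step 2: P' = (I − K·H)·P̄ = [133918502/22821805 -5244228/22821805; -5244228/22821805 5680947/22821805]

step 0: x' = [778/157, -84/157], P' = [2666/157 -36/157; -36/157 39/157]
step 1: x' = [-80970/98017, 149124/98017], P' = [598544/98017 -23778/98017; -23778/98017 24465/98017]
step 2: x' = [-75358986/22821805, 11118984/22821805], P' = [133918502/22821805 -5244228/22821805; -5244228/22821805 5680947/22821805]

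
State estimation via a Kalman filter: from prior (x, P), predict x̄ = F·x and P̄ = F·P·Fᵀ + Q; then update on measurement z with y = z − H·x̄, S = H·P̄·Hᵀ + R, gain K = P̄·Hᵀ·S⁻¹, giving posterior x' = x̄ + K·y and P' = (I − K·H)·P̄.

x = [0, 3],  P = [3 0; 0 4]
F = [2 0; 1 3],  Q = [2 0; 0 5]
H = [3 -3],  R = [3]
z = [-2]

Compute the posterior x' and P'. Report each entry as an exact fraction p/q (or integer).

x̄ = F·x = [0, 9]
P̄ = F·P·Fᵀ + Q = [14 6; 6 44]
y = z − H·x̄ = [25]
S = H·P̄·Hᵀ + R = [417]
K = P̄·Hᵀ·S⁻¹ = [8/139; -38/139]
x' = x̄ + K·y = [200/139, 301/139]
P' = (I − K·H)·P̄ = [1754/139 1746/139; 1746/139 1784/139]

x' = [200/139, 301/139]
P' = [1754/139 1746/139; 1746/139 1784/139]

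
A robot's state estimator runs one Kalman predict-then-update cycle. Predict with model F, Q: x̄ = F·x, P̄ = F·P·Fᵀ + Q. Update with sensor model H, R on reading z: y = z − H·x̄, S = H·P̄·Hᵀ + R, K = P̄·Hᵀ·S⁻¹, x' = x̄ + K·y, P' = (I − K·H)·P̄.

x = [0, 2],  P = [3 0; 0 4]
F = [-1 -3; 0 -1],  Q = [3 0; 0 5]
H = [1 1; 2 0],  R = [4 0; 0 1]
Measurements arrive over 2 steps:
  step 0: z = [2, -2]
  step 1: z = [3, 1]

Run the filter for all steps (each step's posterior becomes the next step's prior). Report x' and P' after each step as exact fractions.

step 0: x' = [-1542/1687, 2476/1687], P' = [402/1687 -186/1687; -186/1687 4014/1687]
step 1: x' = [293305/530774, 2030711/1592322], P' = [125745/530774 -55973/530774; -55973/530774 3710627/1592322]

step 0: x̄ = F·x = [-6, -2]
step 0: P̄ = F·P·Fᵀ + Q = [42 12; 12 9]
step 0: y = z − H·x̄ = [10, 10]
step 0: S = H·P̄·Hᵀ + R = [79 108; 108 169]
step 0: K = P̄·Hᵀ·S⁻¹ = [54/1687 804/1687; 957/1687 -372/1687]
step 0: x' = x̄ + K·y = [-1542/1687, 2476/1687]
step 0: P' = (I − K·H)·P̄ = [402/1687 -186/1687; -186/1687 4014/1687]
step 1: x̄ = F·x = [-5886/1687, -2476/1687]
step 1: P̄ = F·P·Fᵀ + Q = [40473/1687 11856/1687; 11856/1687 12449/1687]
step 1: y = z − H·x̄ = [13423/1687, 13459/1687]
step 1: S = H·P̄·Hᵀ + R = [83382/1687 104658/1687; 104658/1687 163579/1687]
step 1: K = P̄·Hᵀ·S⁻¹ = [17443/530774 125745/265387; 885677/1592322 -55973/265387]
step 1: x' = x̄ + K·y = [293305/530774, 2030711/1592322]
step 1: P' = (I − K·H)·P̄ = [125745/530774 -55973/530774; -55973/530774 3710627/1592322]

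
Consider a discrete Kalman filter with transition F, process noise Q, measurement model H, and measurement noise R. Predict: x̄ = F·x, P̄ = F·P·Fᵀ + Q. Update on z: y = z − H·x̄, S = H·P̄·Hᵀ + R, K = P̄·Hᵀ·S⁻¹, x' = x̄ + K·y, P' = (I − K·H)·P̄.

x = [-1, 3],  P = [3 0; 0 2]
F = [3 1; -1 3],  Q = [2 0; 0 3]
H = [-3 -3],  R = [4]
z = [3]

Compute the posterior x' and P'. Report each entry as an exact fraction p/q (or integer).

x' = [-2772/445, 2371/445]
P' = [6739/445 -6627/445; -6627/445 6711/445]

x̄ = F·x = [0, 10]
P̄ = F·P·Fᵀ + Q = [31 -3; -3 24]
y = z − H·x̄ = [33]
S = H·P̄·Hᵀ + R = [445]
K = P̄·Hᵀ·S⁻¹ = [-84/445; -63/445]
x' = x̄ + K·y = [-2772/445, 2371/445]
P' = (I − K·H)·P̄ = [6739/445 -6627/445; -6627/445 6711/445]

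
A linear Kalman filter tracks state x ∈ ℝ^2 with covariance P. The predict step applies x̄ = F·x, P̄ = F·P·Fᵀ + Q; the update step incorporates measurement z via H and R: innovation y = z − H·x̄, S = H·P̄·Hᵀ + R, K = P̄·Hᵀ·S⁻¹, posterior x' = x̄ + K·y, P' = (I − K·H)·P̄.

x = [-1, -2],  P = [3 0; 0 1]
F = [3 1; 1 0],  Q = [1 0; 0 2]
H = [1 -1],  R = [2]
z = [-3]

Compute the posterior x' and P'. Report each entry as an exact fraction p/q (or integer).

x̄ = F·x = [-5, -1]
P̄ = F·P·Fᵀ + Q = [29 9; 9 5]
y = z − H·x̄ = [1]
S = H·P̄·Hᵀ + R = [18]
K = P̄·Hᵀ·S⁻¹ = [10/9; 2/9]
x' = x̄ + K·y = [-35/9, -7/9]
P' = (I − K·H)·P̄ = [61/9 41/9; 41/9 37/9]

x' = [-35/9, -7/9]
P' = [61/9 41/9; 41/9 37/9]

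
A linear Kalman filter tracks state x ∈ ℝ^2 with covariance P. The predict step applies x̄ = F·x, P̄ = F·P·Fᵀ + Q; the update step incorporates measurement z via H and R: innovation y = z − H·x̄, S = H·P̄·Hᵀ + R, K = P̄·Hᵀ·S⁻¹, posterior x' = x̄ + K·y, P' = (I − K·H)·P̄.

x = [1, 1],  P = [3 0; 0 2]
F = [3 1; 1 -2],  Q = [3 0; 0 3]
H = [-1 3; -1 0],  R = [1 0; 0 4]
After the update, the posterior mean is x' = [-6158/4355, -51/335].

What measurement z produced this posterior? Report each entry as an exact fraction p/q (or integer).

z = [1, 2]

x̄ = F·x = [4, -1]
P̄ = F·P·Fᵀ + Q = [32 5; 5 14]
S = H·P̄·Hᵀ + R = [129 17; 17 36]
K = P̄·Hᵀ·S⁻¹ = [-68/4355 -3839/4355; 109/335 -98/335]
x' − x̄ = [-23578/4355, 284/335] = K·y
y = (KᵀK)⁻¹·Kᵀ·(x' − x̄) = [8, 6]
z = y + H·x̄ = [8, 6] + [-7, -4] = [1, 2]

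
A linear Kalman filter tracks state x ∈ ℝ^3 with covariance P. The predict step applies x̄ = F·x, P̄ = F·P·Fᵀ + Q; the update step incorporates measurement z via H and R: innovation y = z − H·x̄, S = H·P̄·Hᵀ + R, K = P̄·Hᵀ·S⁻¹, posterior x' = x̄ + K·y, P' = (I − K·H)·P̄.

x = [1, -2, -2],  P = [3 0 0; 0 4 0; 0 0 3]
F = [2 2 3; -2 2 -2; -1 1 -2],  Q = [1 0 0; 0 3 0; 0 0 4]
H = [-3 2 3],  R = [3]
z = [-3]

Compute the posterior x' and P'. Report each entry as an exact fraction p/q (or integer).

x' = [-3444/827, -4332/827, -1370/827]
P' = [16544/827 13554/827 7386/827; 13554/827 14343/827 4095/827; 7386/827 4095/827 9481/1654]

x̄ = F·x = [-8, -2, 1]
P̄ = F·P·Fᵀ + Q = [56 -14 -16; -14 43 26; -16 26 23]
y = z − H·x̄ = [-26]
S = H·P̄·Hᵀ + R = [1654]
K = P̄·Hᵀ·S⁻¹ = [-122/827; 103/827; 169/1654]
x' = x̄ + K·y = [-3444/827, -4332/827, -1370/827]
P' = (I − K·H)·P̄ = [16544/827 13554/827 7386/827; 13554/827 14343/827 4095/827; 7386/827 4095/827 9481/1654]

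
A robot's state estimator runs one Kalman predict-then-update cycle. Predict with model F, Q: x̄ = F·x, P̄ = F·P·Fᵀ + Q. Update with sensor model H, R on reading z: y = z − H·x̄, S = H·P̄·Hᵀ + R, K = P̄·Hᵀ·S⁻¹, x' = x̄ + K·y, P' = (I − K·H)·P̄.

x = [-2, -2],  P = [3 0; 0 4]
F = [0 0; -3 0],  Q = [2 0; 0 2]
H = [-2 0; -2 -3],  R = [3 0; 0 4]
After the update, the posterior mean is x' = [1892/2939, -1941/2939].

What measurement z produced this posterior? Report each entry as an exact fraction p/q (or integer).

x̄ = F·x = [0, 6]
P̄ = F·P·Fᵀ + Q = [2 0; 0 29]
S = H·P̄·Hᵀ + R = [11 8; 8 273]
K = P̄·Hᵀ·S⁻¹ = [-1060/2939 -12/2939; 696/2939 -957/2939]
x' − x̄ = [1892/2939, -19575/2939] = K·y
y = (KᵀK)⁻¹·Kᵀ·(x' − x̄) = [-2, 19]
z = y + H·x̄ = [-2, 19] + [0, -18] = [-2, 1]

z = [-2, 1]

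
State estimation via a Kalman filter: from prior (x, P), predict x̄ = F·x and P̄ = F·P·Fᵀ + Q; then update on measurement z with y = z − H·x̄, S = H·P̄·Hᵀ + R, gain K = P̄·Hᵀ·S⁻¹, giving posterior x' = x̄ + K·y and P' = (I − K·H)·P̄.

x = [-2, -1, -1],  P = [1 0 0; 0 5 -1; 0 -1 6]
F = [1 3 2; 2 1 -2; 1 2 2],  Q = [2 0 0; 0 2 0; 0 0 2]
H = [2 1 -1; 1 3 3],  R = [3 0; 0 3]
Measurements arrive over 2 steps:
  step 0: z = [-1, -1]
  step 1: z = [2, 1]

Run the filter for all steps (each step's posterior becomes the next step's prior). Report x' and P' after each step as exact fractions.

step 0: x' = [1/3, -47/51, 20/51], P' = [56/3 -65/3 47/3; -65/3 56818/2193 -41137/2193; 47/3 -41137/2193 30394/2193]
step 1: x' = [540032/10002561, 10899307/10002561, -8131711/10002561], P' = [6567806/3334187 -6323567/3334187 4244009/3334187; -6323567/3334187 8521279/3334187 -5948670/3334187; 4244009/3334187 -5948670/3334187 5100037/3334187]

step 0: x̄ = F·x = [-7, -3, -6]
step 0: P̄ = F·P·Fᵀ + Q = [60 -3 45; -3 39 -10; 45 -10 39]
step 0: y = z − H·x̄ = [10, 33]
step 0: S = H·P̄·Hᵀ + R = [149 324; 324 837]
step 0: K = P̄·Hᵀ·S⁻¹ = [0 2/9; 325/731 -472/6579; -313/731 2128/6579]
step 0: x' = x̄ + K·y = [1/3, -47/51, 20/51]
step 0: P' = (I − K·H)·P̄ = [56/3 -65/3 47/3; -65/3 56818/2193 -41137/2193; 47/3 -41137/2193 30394/2193]
step 1: x̄ = F·x = [-28/17, -53/51, -37/51]
step 1: P̄ = F·P·Fᵀ + Q = [12318/731 10469/731 -2699/731; 10469/731 46156/2193 -12655/2193; -2699/731 -12655/2193 12442/2193]
step 1: y = z − H·x̄ = [286/51, 135/17]
step 1: S = H·P̄·Hᵀ + R = [396319/2193 118138/731; 118138/731 160995/731]
step 1: K = P̄·Hᵀ·S⁻¹ = [856012/3334187 329132/10002561; 607605/3334187 1394260/10002561; -853563/3334187 1698110/10002561]
step 1: x' = x̄ + K·y = [540032/10002561, 10899307/10002561, -8131711/10002561]
step 1: P' = (I − K·H)·P̄ = [6567806/3334187 -6323567/3334187 4244009/3334187; -6323567/3334187 8521279/3334187 -5948670/3334187; 4244009/3334187 -5948670/3334187 5100037/3334187]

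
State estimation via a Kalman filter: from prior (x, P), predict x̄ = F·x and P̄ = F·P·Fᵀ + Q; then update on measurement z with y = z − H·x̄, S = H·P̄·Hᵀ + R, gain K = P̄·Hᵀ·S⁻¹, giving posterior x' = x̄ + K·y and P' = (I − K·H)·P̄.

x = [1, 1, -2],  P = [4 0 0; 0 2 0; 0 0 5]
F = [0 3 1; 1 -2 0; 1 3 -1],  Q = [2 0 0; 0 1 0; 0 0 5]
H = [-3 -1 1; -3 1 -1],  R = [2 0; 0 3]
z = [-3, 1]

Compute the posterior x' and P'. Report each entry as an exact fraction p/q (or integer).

x' = [5468/16843, 45121/33686, -13375/33686]
P' = [2325/16843 -891/16843 534/16843; -891/16843 171221/33686 160349/33686; 534/16843 160349/33686 190343/33686]

x̄ = F·x = [1, -1, 6]
P̄ = F·P·Fᵀ + Q = [25 -12 13; -12 13 -8; 13 -8 32]
y = z − H·x̄ = [-7, 11]
S = H·P̄·Hᵀ + R = [138 164; 164 439]
K = P̄·Hᵀ·S⁻¹ = [-2775/16843 -2800/16843; -2763/33686 2703/16843; 13395/33686 -5533/16843]
x' = x̄ + K·y = [5468/16843, 45121/33686, -13375/33686]
P' = (I − K·H)·P̄ = [2325/16843 -891/16843 534/16843; -891/16843 171221/33686 160349/33686; 534/16843 160349/33686 190343/33686]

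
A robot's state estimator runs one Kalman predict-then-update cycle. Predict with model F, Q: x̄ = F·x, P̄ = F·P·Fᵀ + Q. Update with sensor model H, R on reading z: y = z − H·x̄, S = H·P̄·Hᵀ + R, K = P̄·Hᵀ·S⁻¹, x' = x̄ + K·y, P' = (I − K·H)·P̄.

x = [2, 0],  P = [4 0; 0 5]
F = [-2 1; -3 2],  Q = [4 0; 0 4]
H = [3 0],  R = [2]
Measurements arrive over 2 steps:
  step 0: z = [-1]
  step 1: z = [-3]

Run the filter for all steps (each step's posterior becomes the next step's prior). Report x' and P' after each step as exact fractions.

step 0: x' = [-83/227, -240/227], P' = [50/227 68/227; 68/227 3216/227]
step 1: x' = [-18308/18461, -37761/18461], P' = [4052/18461 6256/18461; 6256/18461 314402/18461]

step 0: x̄ = F·x = [-4, -6]
step 0: P̄ = F·P·Fᵀ + Q = [25 34; 34 60]
step 0: y = z − H·x̄ = [11]
step 0: S = H·P̄·Hᵀ + R = [227]
step 0: K = P̄·Hᵀ·S⁻¹ = [75/227; 102/227]
step 0: x' = x̄ + K·y = [-83/227, -240/227]
step 0: P' = (I − K·H)·P̄ = [50/227 68/227; 68/227 3216/227]
step 1: x̄ = F·x = [-74/227, -231/227]
step 1: P̄ = F·P·Fᵀ + Q = [4052/227 6256/227; 6256/227 13406/227]
step 1: y = z − H·x̄ = [-459/227]
step 1: S = H·P̄·Hᵀ + R = [36922/227]
step 1: K = P̄·Hᵀ·S⁻¹ = [6078/18461; 9384/18461]
step 1: x' = x̄ + K·y = [-18308/18461, -37761/18461]
step 1: P' = (I − K·H)·P̄ = [4052/18461 6256/18461; 6256/18461 314402/18461]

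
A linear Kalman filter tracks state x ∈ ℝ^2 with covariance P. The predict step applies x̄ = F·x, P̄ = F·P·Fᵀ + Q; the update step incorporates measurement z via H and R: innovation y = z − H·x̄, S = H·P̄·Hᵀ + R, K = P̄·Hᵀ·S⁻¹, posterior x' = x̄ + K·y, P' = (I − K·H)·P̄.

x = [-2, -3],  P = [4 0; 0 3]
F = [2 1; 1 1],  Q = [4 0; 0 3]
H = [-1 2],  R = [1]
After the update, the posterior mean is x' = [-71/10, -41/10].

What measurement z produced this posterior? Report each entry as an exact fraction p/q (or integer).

x̄ = F·x = [-7, -5]
P̄ = F·P·Fᵀ + Q = [23 11; 11 10]
S = H·P̄·Hᵀ + R = [20]
K = P̄·Hᵀ·S⁻¹ = [-1/20; 9/20]
x' − x̄ = [-1/10, 9/10] = K·y
y = (KᵀK)⁻¹·Kᵀ·(x' − x̄) = [2]
z = y + H·x̄ = [2] + [-3] = [-1]

z = [-1]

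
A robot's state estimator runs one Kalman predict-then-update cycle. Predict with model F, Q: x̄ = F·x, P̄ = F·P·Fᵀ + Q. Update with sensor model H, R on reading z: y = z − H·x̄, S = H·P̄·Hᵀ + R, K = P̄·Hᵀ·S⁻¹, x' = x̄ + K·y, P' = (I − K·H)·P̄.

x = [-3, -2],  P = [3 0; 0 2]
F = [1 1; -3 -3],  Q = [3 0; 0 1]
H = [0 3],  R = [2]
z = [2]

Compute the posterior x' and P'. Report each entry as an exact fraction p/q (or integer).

x̄ = F·x = [-5, 15]
P̄ = F·P·Fᵀ + Q = [8 -15; -15 46]
y = z − H·x̄ = [-43]
S = H·P̄·Hᵀ + R = [416]
K = P̄·Hᵀ·S⁻¹ = [-45/416; 69/208]
x' = x̄ + K·y = [-145/416, 153/208]
P' = (I − K·H)·P̄ = [1303/416 -15/208; -15/208 23/104]

x' = [-145/416, 153/208]
P' = [1303/416 -15/208; -15/208 23/104]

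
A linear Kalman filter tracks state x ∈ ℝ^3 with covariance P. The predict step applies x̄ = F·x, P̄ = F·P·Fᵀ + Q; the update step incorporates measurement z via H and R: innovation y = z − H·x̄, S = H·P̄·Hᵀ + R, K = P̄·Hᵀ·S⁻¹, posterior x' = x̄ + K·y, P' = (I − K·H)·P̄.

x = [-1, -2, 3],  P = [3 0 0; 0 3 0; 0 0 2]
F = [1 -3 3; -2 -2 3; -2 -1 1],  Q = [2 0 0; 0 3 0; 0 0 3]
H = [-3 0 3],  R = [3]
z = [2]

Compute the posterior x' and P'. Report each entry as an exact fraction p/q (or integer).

x̄ = F·x = [14, 15, 7]
P̄ = F·P·Fᵀ + Q = [50 30 9; 30 45 24; 9 24 20]
y = z − H·x̄ = [23]
S = H·P̄·Hᵀ + R = [471]
K = P̄·Hᵀ·S⁻¹ = [-41/157; -6/157; 11/157]
x' = x̄ + K·y = [1255/157, 2217/157, 1352/157]
P' = (I − K·H)·P̄ = [2807/157 3972/157 2766/157; 3972/157 6957/157 3966/157; 2766/157 3966/157 2777/157]

x' = [1255/157, 2217/157, 1352/157]
P' = [2807/157 3972/157 2766/157; 3972/157 6957/157 3966/157; 2766/157 3966/157 2777/157]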